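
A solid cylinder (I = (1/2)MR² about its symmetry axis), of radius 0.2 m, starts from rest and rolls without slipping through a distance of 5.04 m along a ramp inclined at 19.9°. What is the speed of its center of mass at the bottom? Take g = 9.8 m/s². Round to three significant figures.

v ≈ 4.73 m/s

The moment of inertia is (1/2)MR², giving k ≡ I/(MR²) = 0.5.
Since it rolls without slipping, ω = v/R and KE = ½Mv² + ½Iω² = ½(1+k)Mv² = (3/4)Mv².
The vertical drop is h = L sinθ = 5.04 × sin19.9° = 1.716 m.
Setting Mgh = (3/4)Mv² gives v = √(2gh/(1+k)) = √(2·9.8·1.716/1.5) ≈ 4.73 m/s.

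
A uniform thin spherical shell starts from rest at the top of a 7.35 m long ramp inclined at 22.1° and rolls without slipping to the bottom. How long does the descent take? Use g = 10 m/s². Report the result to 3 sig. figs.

With I = (2/3)MR², the ratio k = I/(MR²) is 2/3.
Newton's second law down the slope: Mg sinθ − f = Ma. The torque equation fR = Iα (with α = a/R) gives f = kMa.
Hence a = g sinθ/(1+k) = 10×sin22.1°/1.667 = 2.257 m/s².
Starting from rest, L = ½at², so t = √(2L/a) = √(2×7.35/2.257) ≈ 2.55 s.

t ≈ 2.55 s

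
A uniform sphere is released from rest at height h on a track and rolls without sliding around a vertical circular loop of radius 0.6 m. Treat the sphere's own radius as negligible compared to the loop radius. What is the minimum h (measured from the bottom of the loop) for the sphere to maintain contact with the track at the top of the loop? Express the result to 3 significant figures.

h_min ≈ 1.62 m

The moment of inertia is (2/5)MR², giving k ≡ I/(MR²) = 0.4.
At the top of the loop, the minimum-contact condition is Mg = Mv_top²/r, so v_top² = gr.
With ω = v/R, the kinetic energy at speed v is ½(1+k)Mv² = (7/10)Mv².
Energy conservation from release (height h) to the top (height 2r): Mgh = Mg(2r) + (7/10)M·gr.
Thus h_min = 2r + (1+k)r/2 = r(2 + 1.4/2) = 0.6 × 2.7 ≈ 1.62 m.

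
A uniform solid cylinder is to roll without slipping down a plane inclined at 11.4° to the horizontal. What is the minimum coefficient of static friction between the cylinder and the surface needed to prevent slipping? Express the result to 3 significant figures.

The moment of inertia is (1/2)MR², giving k ≡ I/(MR²) = 0.5.
Newton's second law down the slope: Mg sinθ − f = Ma. The torque equation fR = Iα (with α = a/R) gives f = kMa.
These give a = g sinθ/(1+k) and the required friction f = kMg sinθ/(1+k).
With N = Mg cosθ, the no-slip condition f ≤ μN gives μ_min = f/N = k tanθ/(1+k).
μ_min = 0.5 × tan11.4° / 1.5 ≈ 0.0672.

μ_min ≈ 0.0672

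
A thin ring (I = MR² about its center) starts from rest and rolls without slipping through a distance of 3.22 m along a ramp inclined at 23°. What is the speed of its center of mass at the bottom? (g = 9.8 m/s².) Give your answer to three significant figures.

For this body I = MR², i.e. k = I/(MR²) = 1.
Rolling without slipping gives ω = v/R, so the total kinetic energy is ½Mv² + ½Iω² = ½(1+k)Mv² = Mv².
The vertical drop is h = L sinθ = 3.22 × sin23° = 1.258 m.
Setting Mgh = Mv² gives v = √(2gh/(1+k)) = √(2·9.8·1.258/2) ≈ 3.51 m/s.

v ≈ 3.51 m/s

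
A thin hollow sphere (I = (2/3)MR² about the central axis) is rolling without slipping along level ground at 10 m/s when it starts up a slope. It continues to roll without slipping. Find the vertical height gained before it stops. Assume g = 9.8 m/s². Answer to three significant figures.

h ≈ 8.50 m

For this body I = (2/3)MR², i.e. k = I/(MR²) = 2/3.
Pure rolling means v = ωR; then KE = ½Mv² + ½I(v/R)² = ½(1+k)Mv² = (5/6)Mv².
All of this converts to potential energy at the highest point: (5/6)Mv₀² = Mgh.
Thus h = (1+k)v₀²/(2g) = 1.667 × 10² / (2 × 9.8) ≈ 8.50 m.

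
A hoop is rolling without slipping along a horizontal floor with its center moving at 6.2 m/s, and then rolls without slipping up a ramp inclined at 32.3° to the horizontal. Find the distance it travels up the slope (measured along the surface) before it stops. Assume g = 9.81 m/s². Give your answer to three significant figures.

d ≈ 7.33 m

The moment of inertia is MR², giving k ≡ I/(MR²) = 1.
Rolling without slipping gives ω = v/R, so the total kinetic energy is ½Mv² + ½Iω² = ½(1+k)Mv² = Mv².
Setting this equal to Mgh gives the vertical rise h = (1+k)v₀²/(2g) = 2×6.2²/(2×9.81) = 3.918 m.
The distance along the slope is d = h/sinθ = 3.918/sin32.3° ≈ 7.33 m.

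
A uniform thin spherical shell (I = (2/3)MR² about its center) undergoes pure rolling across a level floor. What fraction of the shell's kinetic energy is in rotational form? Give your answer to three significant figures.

The moment of inertia is (2/3)MR², giving k ≡ I/(MR²) = 2/3.
With ω = v/R, KE_trans = ½Mv² and KE_rot = ½Iω² = ½kMv², so KE_total = ½(1+k)Mv².
The rotational fraction is therefore k/(1+k) = (2/3)/1.667 ≈ 0.400.

fraction ≈ 0.400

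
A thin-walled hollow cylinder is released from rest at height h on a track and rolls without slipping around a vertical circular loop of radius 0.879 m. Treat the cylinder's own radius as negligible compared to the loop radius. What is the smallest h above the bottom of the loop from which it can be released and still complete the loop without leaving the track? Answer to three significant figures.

For this body I = MR², i.e. k = I/(MR²) = 1.
At the top of the loop, the minimum-contact condition is Mg = Mv_top²/r, so v_top² = gr.
With ω = v/R, the kinetic energy at speed v is ½(1+k)Mv² = Mv².
Energy conservation from release (height h) to the top (height 2r): Mgh = Mg(2r) + M·gr.
Thus h_min = 2r + (1+k)r/2 = r(2 + 2/2) = 0.879 × 3 ≈ 2.64 m.

h_min ≈ 2.64 m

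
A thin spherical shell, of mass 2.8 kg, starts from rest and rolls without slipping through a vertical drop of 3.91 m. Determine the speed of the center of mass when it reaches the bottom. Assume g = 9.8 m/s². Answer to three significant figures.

Here I = (2/3)MR², so the shape factor k = I/(MR²) = 2/3.
Pure rolling means v = ωR; then KE = ½Mv² + ½I(v/R)² = ½(1+k)Mv² = (5/6)Mv².
Energy conservation: Mgh = (5/6)Mv², so v = √(2gh/(1+k)) = √(2 × 9.8 × 3.91 / 1.667) ≈ 6.78 m/s.

v ≈ 6.78 m/s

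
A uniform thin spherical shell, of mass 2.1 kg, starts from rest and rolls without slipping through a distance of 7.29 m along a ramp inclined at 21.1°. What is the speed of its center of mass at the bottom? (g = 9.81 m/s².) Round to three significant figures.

v ≈ 5.56 m/s

With I = (2/3)MR², the ratio k = I/(MR²) is 2/3.
Rolling without slipping gives ω = v/R, so the total kinetic energy is ½Mv² + ½Iω² = ½(1+k)Mv² = (5/6)Mv².
The vertical drop is h = L sinθ = 7.29 × sin21.1° = 2.624 m.
Setting Mgh = (5/6)Mv² gives v = √(2gh/(1+k)) = √(2·9.81·2.624/1.667) ≈ 5.56 m/s.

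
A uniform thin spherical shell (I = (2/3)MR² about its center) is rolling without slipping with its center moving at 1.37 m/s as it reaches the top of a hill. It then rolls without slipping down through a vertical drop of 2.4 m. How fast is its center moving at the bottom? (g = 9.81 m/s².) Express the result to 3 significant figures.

Here I = (2/3)MR², so the shape factor k = I/(MR²) = 2/3.
Pure rolling means v = ωR; then KE = ½Mv² + ½I(v/R)² = ½(1+k)Mv² = (5/6)Mv².
Energy conservation: (5/6)Mv₀² + Mgh = (5/6)Mv², so v² = v₀² + 2gh/(1+k).
v = √(1.37² + 2×9.81×2.4/1.667) = √30.13 ≈ 5.49 m/s.

v ≈ 5.49 m/s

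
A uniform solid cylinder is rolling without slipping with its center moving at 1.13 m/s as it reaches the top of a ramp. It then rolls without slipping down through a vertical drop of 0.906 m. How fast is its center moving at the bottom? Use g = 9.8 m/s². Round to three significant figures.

v ≈ 3.62 m/s

Here I = (1/2)MR², so the shape factor k = I/(MR²) = 0.5.
Since it rolls without slipping, ω = v/R and KE = ½Mv² + ½Iω² = ½(1+k)Mv² = (3/4)Mv².
Energy conservation: (3/4)Mv₀² + Mgh = (3/4)Mv², so v² = v₀² + 2gh/(1+k).
v = √(1.13² + 2×9.8×0.906/1.5) = √13.12 ≈ 3.62 m/s.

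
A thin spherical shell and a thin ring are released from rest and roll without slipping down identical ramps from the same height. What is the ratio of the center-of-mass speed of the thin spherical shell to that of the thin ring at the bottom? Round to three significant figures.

v_ratio ≈ 1.10

Each satisfies Mgh = ½(1+k)Mv² with k = I/(MR²), so v ∝ 1/√(1+k).
For the thin spherical shell k = 2/3; for the thin ring k = 1.
v₁/v₂ = √((1+k₂)/(1+k₁)) = √(2/1.667) ≈ 1.10.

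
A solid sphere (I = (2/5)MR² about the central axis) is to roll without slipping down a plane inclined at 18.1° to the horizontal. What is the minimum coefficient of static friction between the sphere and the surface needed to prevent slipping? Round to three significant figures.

μ_min ≈ 0.0934

Here I = (2/5)MR², so the shape factor k = I/(MR²) = 0.4.
Newton's second law down the slope: Mg sinθ − f = Ma. The torque equation fR = Iα (with α = a/R) gives f = kMa.
These give a = g sinθ/(1+k) and the required friction f = kMg sinθ/(1+k).
The normal force is N = Mg cosθ, so μ_min = f/N = k tanθ/(1+k).
μ_min = 0.4 × tan18.1° / 1.4 ≈ 0.0934.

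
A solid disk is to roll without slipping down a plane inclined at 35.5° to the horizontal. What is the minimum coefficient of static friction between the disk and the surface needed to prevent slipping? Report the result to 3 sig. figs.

With I = (1/2)MR², the ratio k = I/(MR²) is 0.5.
Along the incline Mg sinθ − f = Ma, and torque about the center fR = Iα = kMR²(a/R) gives f = kMa.
These give a = g sinθ/(1+k) and the required friction f = kMg sinθ/(1+k).
With N = Mg cosθ, the no-slip condition f ≤ μN gives μ_min = f/N = k tanθ/(1+k).
μ_min = 0.5 × tan35.5° / 1.5 ≈ 0.238.

μ_min ≈ 0.238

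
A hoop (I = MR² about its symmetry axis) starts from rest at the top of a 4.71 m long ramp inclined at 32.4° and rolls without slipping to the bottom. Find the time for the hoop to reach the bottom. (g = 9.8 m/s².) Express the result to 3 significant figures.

t ≈ 1.89 s

For this body I = MR², i.e. k = I/(MR²) = 1.
Translational: Mg sinθ − f = Ma. Rotational about the CM: fR = Iα = kMRa, so f = kMa.
Hence a = g sinθ/(1+k) = 9.8×sin32.4°/2 = 2.626 m/s².
With constant a from rest, t = √(2L/a) = √(2·4.71/2.626) ≈ 1.89 s.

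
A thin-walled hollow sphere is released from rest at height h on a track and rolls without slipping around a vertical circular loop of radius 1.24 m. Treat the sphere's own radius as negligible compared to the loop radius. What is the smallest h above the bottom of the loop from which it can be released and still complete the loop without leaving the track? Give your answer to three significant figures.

h_min ≈ 3.51 m

Here I = (2/3)MR², so the shape factor k = I/(MR²) = 2/3.
At the top, contact is just lost when gravity alone supplies the centripetal force: Mg = Mv_top²/r, i.e. v_top² = gr.
With ω = v/R, the kinetic energy at speed v is ½(1+k)Mv² = (5/6)Mv².
Energy conservation from release (height h) to the top (height 2r): Mgh = Mg(2r) + (5/6)M·gr.
Thus h_min = 2r + (1+k)r/2 = r(2 + 1.667/2) = 1.24 × 2.833 ≈ 3.51 m.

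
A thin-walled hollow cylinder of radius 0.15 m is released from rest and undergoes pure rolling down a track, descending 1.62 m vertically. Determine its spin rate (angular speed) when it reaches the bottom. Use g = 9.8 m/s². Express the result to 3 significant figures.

For this body I = MR², i.e. k = I/(MR²) = 1.
Pure rolling means v = ωR; then KE = ½Mv² + ½I(v/R)² = ½(1+k)Mv² = Mv².
Energy conservation Mgh = ½(1+k)Mv² gives v = √(2gh/(1+k)) = √(2 × 9.8 × 1.62 / 2) = 3.984 m/s.
The angular speed follows from ω = v/R = 3.984/0.15 ≈ 26.6 rad/s.

ω ≈ 26.6 rad/s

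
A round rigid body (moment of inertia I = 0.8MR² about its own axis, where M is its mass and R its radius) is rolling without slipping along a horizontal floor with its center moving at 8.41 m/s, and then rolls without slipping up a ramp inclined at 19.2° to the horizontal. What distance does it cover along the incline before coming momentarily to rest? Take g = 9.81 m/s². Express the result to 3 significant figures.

The moment of inertia is 0.8MR², giving k ≡ I/(MR²) = 0.8.
The rolling condition ω = v/R makes the rotational term ½I(v/R)² = ½kMv², so KE_total = ½(1+k)Mv² = (9/10)Mv².
Setting this equal to Mgh gives the vertical rise h = (1+k)v₀²/(2g) = 1.8×8.41²/(2×9.81) = 6.489 m.
Along the incline, d = h/sinθ = 6.489/sin19.2° ≈ 19.7 m.

d ≈ 19.7 m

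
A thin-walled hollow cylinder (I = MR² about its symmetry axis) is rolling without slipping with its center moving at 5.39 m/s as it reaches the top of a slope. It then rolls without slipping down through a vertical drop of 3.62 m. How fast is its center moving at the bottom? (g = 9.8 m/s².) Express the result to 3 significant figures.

With I = MR², the ratio k = I/(MR²) is 1.
Pure rolling means v = ωR; then KE = ½Mv² + ½I(v/R)² = ½(1+k)Mv² = Mv².
Conserving energy between top and bottom: Mv² = Mv₀² + Mgh, hence v² = v₀² + 2gh/(1+k).
v = √(5.39² + 2×9.8×3.62/2) = √64.53 ≈ 8.03 m/s.

v ≈ 8.03 m/s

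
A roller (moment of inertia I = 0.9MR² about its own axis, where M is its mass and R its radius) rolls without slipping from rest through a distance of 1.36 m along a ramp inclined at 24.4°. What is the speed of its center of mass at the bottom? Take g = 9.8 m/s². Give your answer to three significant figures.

The moment of inertia is 0.9MR², giving k ≡ I/(MR²) = 0.9.
Rolling without slipping gives ω = v/R, so the total kinetic energy is ½Mv² + ½Iω² = ½(1+k)Mv² = (19/20)Mv².
The vertical drop is h = L sinθ = 1.36 × sin24.4° = 0.5618 m.
Setting Mgh = (19/20)Mv² gives v = √(2gh/(1+k)) = √(2·9.8·0.5618/1.9) ≈ 2.41 m/s.

v ≈ 2.41 m/s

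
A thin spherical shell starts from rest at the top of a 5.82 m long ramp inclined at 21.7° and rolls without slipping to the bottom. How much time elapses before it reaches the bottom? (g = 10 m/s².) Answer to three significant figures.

The moment of inertia is (2/3)MR², giving k ≡ I/(MR²) = 2/3.
Translational: Mg sinθ − f = Ma. Rotational about the CM: fR = Iα = kMRa, so f = kMa.
Hence a = g sinθ/(1+k) = 10×sin21.7°/1.667 = 2.218 m/s².
With constant a from rest, t = √(2L/a) = √(2·5.82/2.218) ≈ 2.29 s.

t ≈ 2.29 s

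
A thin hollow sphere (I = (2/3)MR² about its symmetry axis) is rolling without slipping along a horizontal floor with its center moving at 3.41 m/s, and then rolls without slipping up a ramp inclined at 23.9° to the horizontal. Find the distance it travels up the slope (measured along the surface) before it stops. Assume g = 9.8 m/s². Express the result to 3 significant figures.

Here I = (2/3)MR², so the shape factor k = I/(MR²) = 2/3.
Rolling without slipping gives ω = v/R, so the total kinetic energy is ½Mv² + ½Iω² = ½(1+k)Mv² = (5/6)Mv².
Setting this equal to Mgh gives the vertical rise h = (1+k)v₀²/(2g) = 1.667×3.41²/(2×9.8) = 0.9888 m.
The distance along the slope is d = h/sinθ = 0.9888/sin23.9° ≈ 2.44 m.

d ≈ 2.44 m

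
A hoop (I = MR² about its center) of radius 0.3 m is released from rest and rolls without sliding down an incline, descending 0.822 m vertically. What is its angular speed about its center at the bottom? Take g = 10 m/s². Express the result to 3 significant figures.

ω ≈ 9.56 rad/s

With I = MR², the ratio k = I/(MR²) is 1.
Since it rolls without slipping, ω = v/R and KE = ½Mv² + ½Iω² = ½(1+k)Mv² = Mv².
Energy conservation Mgh = ½(1+k)Mv² gives v = √(2gh/(1+k)) = √(2 × 10 × 0.822 / 2) = 2.867 m/s.
The angular speed follows from ω = v/R = 2.867/0.3 ≈ 9.56 rad/s.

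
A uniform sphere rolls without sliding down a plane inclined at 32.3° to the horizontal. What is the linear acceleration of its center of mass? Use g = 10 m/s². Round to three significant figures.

a ≈ 3.82 m/s²

Here I = (2/5)MR², so the shape factor k = I/(MR²) = 0.4.
Translational: Mg sinθ − f = Ma. Rotational about the CM: fR = Iα = kMRa, so f = kMa.
Eliminating f: Mg sinθ = (1+k)Ma, so a = g sinθ/(1+k) = 10 × sin32.3° / 1.4 ≈ 3.82 m/s².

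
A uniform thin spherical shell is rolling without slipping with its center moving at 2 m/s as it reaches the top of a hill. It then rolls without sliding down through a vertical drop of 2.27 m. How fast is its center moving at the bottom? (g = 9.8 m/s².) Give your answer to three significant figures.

The moment of inertia is (2/3)MR², giving k ≡ I/(MR²) = 2/3.
The rolling condition ω = v/R makes the rotational term ½I(v/R)² = ½kMv², so KE_total = ½(1+k)Mv² = (5/6)Mv².
Energy conservation: (5/6)Mv₀² + Mgh = (5/6)Mv², so v² = v₀² + 2gh/(1+k).
v = √(2² + 2×9.8×2.27/1.667) = √30.7 ≈ 5.54 m/s.

v ≈ 5.54 m/s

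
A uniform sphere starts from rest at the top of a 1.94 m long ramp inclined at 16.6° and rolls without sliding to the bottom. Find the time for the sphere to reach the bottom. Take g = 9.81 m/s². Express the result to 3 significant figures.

Here I = (2/5)MR², so the shape factor k = I/(MR²) = 0.4.
Newton's second law down the slope: Mg sinθ − f = Ma. The torque equation fR = Iα (with α = a/R) gives f = kMa.
Hence a = g sinθ/(1+k) = 9.81×sin16.6°/1.4 = 2.002 m/s².
With constant a from rest, t = √(2L/a) = √(2·1.94/2.002) ≈ 1.39 s.

t ≈ 1.39 s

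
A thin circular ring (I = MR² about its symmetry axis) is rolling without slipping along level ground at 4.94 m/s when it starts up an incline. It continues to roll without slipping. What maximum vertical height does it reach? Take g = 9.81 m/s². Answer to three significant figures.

The moment of inertia is MR², giving k ≡ I/(MR²) = 1.
Rolling without slipping gives ω = v/R, so the total kinetic energy is ½Mv² + ½Iω² = ½(1+k)Mv² = Mv².
At the top the kinetic energy is zero, so Mv₀² = Mgh.
Thus h = (1+k)v₀²/(2g) = 2 × 4.94² / (2 × 9.81) ≈ 2.49 m.

h ≈ 2.49 m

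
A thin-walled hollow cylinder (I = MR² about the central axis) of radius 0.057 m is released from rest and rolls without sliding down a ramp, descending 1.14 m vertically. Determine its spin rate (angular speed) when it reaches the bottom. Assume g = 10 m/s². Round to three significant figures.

ω ≈ 59.2 rad/s

For this body I = MR², i.e. k = I/(MR²) = 1.
Pure rolling means v = ωR; then KE = ½Mv² + ½I(v/R)² = ½(1+k)Mv² = Mv².
Energy conservation Mgh = ½(1+k)Mv² gives v = √(2gh/(1+k)) = √(2 × 10 × 1.14 / 2) = 3.376 m/s.
The angular speed follows from ω = v/R = 3.376/0.057 ≈ 59.2 rad/s.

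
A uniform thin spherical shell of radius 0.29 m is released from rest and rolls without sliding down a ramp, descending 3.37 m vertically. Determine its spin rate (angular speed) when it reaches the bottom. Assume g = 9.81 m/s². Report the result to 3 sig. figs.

ω ≈ 21.7 rad/s

Here I = (2/3)MR², so the shape factor k = I/(MR²) = 2/3.
Pure rolling means v = ωR; then KE = ½Mv² + ½I(v/R)² = ½(1+k)Mv² = (5/6)Mv².
Energy conservation Mgh = ½(1+k)Mv² gives v = √(2gh/(1+k)) = √(2 × 9.81 × 3.37 / 1.667) = 6.299 m/s.
The angular speed follows from ω = v/R = 6.299/0.29 ≈ 21.7 rad/s.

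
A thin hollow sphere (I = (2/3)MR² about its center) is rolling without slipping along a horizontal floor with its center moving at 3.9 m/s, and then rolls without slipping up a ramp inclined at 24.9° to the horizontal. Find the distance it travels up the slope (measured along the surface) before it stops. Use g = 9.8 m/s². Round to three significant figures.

The moment of inertia is (2/3)MR², giving k ≡ I/(MR²) = 2/3.
The rolling condition ω = v/R makes the rotational term ½I(v/R)² = ½kMv², so KE_total = ½(1+k)Mv² = (5/6)Mv².
Setting this equal to Mgh gives the vertical rise h = (1+k)v₀²/(2g) = 1.667×3.9²/(2×9.8) = 1.293 m.
Along the incline, d = h/sinθ = 1.293/sin24.9° ≈ 3.07 m.

d ≈ 3.07 m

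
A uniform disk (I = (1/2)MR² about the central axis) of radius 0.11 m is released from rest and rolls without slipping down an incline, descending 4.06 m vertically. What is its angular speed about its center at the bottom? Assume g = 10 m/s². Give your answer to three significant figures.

Here I = (1/2)MR², so the shape factor k = I/(MR²) = 0.5.
Pure rolling means v = ωR; then KE = ½Mv² + ½I(v/R)² = ½(1+k)Mv² = (3/4)Mv².
Energy conservation Mgh = ½(1+k)Mv² gives v = √(2gh/(1+k)) = √(2 × 10 × 4.06 / 1.5) = 7.358 m/s.
The angular speed follows from ω = v/R = 7.358/0.11 ≈ 66.9 rad/s.

ω ≈ 66.9 rad/s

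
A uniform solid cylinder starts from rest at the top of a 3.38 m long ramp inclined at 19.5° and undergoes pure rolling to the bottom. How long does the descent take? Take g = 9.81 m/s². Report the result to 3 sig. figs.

t ≈ 1.76 s

For this body I = (1/2)MR², i.e. k = I/(MR²) = 0.5.
Along the incline Mg sinθ − f = Ma, and torque about the center fR = Iα = kMR²(a/R) gives f = kMa.
Hence a = g sinθ/(1+k) = 9.81×sin19.5°/1.5 = 2.183 m/s².
Starting from rest, L = ½at², so t = √(2L/a) = √(2×3.38/2.183) ≈ 1.76 s.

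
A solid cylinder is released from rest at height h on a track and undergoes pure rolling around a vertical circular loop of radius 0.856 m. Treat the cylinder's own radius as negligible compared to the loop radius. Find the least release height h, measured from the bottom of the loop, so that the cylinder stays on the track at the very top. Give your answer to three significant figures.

h_min ≈ 2.35 m

Here I = (1/2)MR², so the shape factor k = I/(MR²) = 0.5.
At the top, contact is just lost when gravity alone supplies the centripetal force: Mg = Mv_top²/r, i.e. v_top² = gr.
With ω = v/R, the kinetic energy at speed v is ½(1+k)Mv² = (3/4)Mv².
Energy conservation from release (height h) to the top (height 2r): Mgh = Mg(2r) + (3/4)M·gr.
Thus h_min = 2r + (1+k)r/2 = r(2 + 1.5/2) = 0.856 × 2.75 ≈ 2.35 m.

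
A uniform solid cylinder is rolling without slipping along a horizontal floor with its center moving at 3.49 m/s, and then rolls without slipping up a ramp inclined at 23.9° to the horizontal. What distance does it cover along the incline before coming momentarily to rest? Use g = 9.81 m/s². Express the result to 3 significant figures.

d ≈ 2.30 m

With I = (1/2)MR², the ratio k = I/(MR²) is 0.5.
The rolling condition ω = v/R makes the rotational term ½I(v/R)² = ½kMv², so KE_total = ½(1+k)Mv² = (3/4)Mv².
Setting this equal to Mgh gives the vertical rise h = (1+k)v₀²/(2g) = 1.5×3.49²/(2×9.81) = 0.9312 m.
The distance along the slope is d = h/sinθ = 0.9312/sin23.9° ≈ 2.30 m.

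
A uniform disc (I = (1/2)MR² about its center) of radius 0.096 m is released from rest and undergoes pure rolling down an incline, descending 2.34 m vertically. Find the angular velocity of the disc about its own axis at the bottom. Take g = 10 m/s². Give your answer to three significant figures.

ω ≈ 58.2 rad/s

Here I = (1/2)MR², so the shape factor k = I/(MR²) = 0.5.
The rolling condition ω = v/R makes the rotational term ½I(v/R)² = ½kMv², so KE_total = ½(1+k)Mv² = (3/4)Mv².
Energy conservation Mgh = ½(1+k)Mv² gives v = √(2gh/(1+k)) = √(2 × 10 × 2.34 / 1.5) = 5.586 m/s.
Then ω = v/R = 5.586 / 0.096 ≈ 58.2 rad/s.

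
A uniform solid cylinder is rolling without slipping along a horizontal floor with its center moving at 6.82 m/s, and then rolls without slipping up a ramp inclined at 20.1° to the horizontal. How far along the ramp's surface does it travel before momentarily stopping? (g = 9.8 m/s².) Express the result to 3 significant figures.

d ≈ 10.4 m

Here I = (1/2)MR², so the shape factor k = I/(MR²) = 0.5.
Pure rolling means v = ωR; then KE = ½Mv² + ½I(v/R)² = ½(1+k)Mv² = (3/4)Mv².
Setting this equal to Mgh gives the vertical rise h = (1+k)v₀²/(2g) = 1.5×6.82²/(2×9.8) = 3.56 m.
Along the incline, d = h/sinθ = 3.56/sin20.1° ≈ 10.4 m.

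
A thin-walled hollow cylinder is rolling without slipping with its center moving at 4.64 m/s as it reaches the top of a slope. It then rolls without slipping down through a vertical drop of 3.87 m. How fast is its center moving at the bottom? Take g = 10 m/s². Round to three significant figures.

v ≈ 7.76 m/s

Here I = MR², so the shape factor k = I/(MR²) = 1.
The rolling condition ω = v/R makes the rotational term ½I(v/R)² = ½kMv², so KE_total = ½(1+k)Mv² = Mv².
Energy conservation: Mv₀² + Mgh = Mv², so v² = v₀² + 2gh/(1+k).
v = √(4.64² + 2×10×3.87/2) = √60.23 ≈ 7.76 m/s.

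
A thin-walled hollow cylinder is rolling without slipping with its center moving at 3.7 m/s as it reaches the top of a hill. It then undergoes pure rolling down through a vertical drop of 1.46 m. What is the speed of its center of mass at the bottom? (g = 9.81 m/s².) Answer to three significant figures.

v ≈ 5.29 m/s

For this body I = MR², i.e. k = I/(MR²) = 1.
Pure rolling means v = ωR; then KE = ½Mv² + ½I(v/R)² = ½(1+k)Mv² = Mv².
Energy conservation: Mv₀² + Mgh = Mv², so v² = v₀² + 2gh/(1+k).
v = √(3.7² + 2×9.81×1.46/2) = √28.01 ≈ 5.29 m/s.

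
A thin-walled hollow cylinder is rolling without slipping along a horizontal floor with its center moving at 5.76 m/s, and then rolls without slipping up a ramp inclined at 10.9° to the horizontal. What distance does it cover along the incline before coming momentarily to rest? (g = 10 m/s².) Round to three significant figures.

For this body I = MR², i.e. k = I/(MR²) = 1.
The rolling condition ω = v/R makes the rotational term ½I(v/R)² = ½kMv², so KE_total = ½(1+k)Mv² = Mv².
Setting this equal to Mgh gives the vertical rise h = (1+k)v₀²/(2g) = 2×5.76²/(2×10) = 3.318 m.
Along the incline, d = h/sinθ = 3.318/sin10.9° ≈ 17.5 m.

d ≈ 17.5 m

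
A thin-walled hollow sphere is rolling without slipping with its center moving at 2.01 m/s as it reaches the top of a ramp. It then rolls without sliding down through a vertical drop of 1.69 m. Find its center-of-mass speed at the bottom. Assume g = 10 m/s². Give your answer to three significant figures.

With I = (2/3)MR², the ratio k = I/(MR²) is 2/3.
The rolling condition ω = v/R makes the rotational term ½I(v/R)² = ½kMv², so KE_total = ½(1+k)Mv² = (5/6)Mv².
Energy conservation: (5/6)Mv₀² + Mgh = (5/6)Mv², so v² = v₀² + 2gh/(1+k).
v = √(2.01² + 2×10×1.69/1.667) = √24.32 ≈ 4.93 m/s.

v ≈ 4.93 m/s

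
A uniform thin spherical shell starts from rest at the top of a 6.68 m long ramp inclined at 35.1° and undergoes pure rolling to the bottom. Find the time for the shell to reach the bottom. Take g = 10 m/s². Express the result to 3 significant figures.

Here I = (2/3)MR², so the shape factor k = I/(MR²) = 2/3.
Along the incline Mg sinθ − f = Ma, and torque about the center fR = Iα = kMR²(a/R) gives f = kMa.
Hence a = g sinθ/(1+k) = 10×sin35.1°/1.667 = 3.45 m/s².
With constant a from rest, t = √(2L/a) = √(2·6.68/3.45) ≈ 1.97 s.

t ≈ 1.97 s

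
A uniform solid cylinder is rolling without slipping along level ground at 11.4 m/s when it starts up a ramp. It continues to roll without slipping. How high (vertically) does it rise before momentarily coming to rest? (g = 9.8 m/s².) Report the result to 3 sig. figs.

With I = (1/2)MR², the ratio k = I/(MR²) is 0.5.
The rolling condition ω = v/R makes the rotational term ½I(v/R)² = ½kMv², so KE_total = ½(1+k)Mv² = (3/4)Mv².
All of this converts to potential energy at the highest point: (3/4)Mv₀² = Mgh.
Thus h = (1+k)v₀²/(2g) = 1.5 × 11.4² / (2 × 9.8) ≈ 9.95 m.

h ≈ 9.95 m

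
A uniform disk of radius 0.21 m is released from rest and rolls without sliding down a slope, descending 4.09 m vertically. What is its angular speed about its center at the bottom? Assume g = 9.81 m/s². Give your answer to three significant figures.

ω ≈ 34.8 rad/s

The moment of inertia is (1/2)MR², giving k ≡ I/(MR²) = 0.5.
The rolling condition ω = v/R makes the rotational term ½I(v/R)² = ½kMv², so KE_total = ½(1+k)Mv² = (3/4)Mv².
Energy conservation Mgh = ½(1+k)Mv² gives v = √(2gh/(1+k)) = √(2 × 9.81 × 4.09 / 1.5) = 7.314 m/s.
The angular speed follows from ω = v/R = 7.314/0.21 ≈ 34.8 rad/s.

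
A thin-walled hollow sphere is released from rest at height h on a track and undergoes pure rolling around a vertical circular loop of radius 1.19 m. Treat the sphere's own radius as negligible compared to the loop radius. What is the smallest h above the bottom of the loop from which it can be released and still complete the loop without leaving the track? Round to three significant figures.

h_min ≈ 3.37 m

For this body I = (2/3)MR², i.e. k = I/(MR²) = 2/3.
At the top of the loop, the minimum-contact condition is Mg = Mv_top²/r, so v_top² = gr.
With ω = v/R, the kinetic energy at speed v is ½(1+k)Mv² = (5/6)Mv².
Energy conservation from release (height h) to the top (height 2r): Mgh = Mg(2r) + (5/6)M·gr.
Thus h_min = 2r + (1+k)r/2 = r(2 + 1.667/2) = 1.19 × 2.833 ≈ 3.37 m.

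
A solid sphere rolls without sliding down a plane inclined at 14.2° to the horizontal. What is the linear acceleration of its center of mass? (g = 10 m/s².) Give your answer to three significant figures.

With I = (2/5)MR², the ratio k = I/(MR²) is 0.4.
Along the incline Mg sinθ − f = Ma, and torque about the center fR = Iα = kMR²(a/R) gives f = kMa.
Eliminating f: Mg sinθ = (1+k)Ma, so a = g sinθ/(1+k) = 10 × sin14.2° / 1.4 ≈ 1.75 m/s².

a ≈ 1.75 m/s²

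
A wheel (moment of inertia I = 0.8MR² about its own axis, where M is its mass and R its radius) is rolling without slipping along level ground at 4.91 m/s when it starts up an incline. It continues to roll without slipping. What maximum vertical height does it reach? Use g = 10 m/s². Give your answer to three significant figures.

Here I = 0.8MR², so the shape factor k = I/(MR²) = 0.8.
Rolling without slipping gives ω = v/R, so the total kinetic energy is ½Mv² + ½Iω² = ½(1+k)Mv² = (9/10)Mv².
At the top the kinetic energy is zero, so (9/10)Mv₀² = Mgh.
Thus h = (1+k)v₀²/(2g) = 1.8 × 4.91² / (2 × 10) ≈ 2.17 m.

h ≈ 2.17 m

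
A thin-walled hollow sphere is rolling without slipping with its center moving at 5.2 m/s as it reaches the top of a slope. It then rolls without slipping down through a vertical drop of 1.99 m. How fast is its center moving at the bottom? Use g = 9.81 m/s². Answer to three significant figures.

Here I = (2/3)MR², so the shape factor k = I/(MR²) = 2/3.
The rolling condition ω = v/R makes the rotational term ½I(v/R)² = ½kMv², so KE_total = ½(1+k)Mv² = (5/6)Mv².
Conserving energy between top and bottom: (5/6)Mv² = (5/6)Mv₀² + Mgh, hence v² = v₀² + 2gh/(1+k).
v = √(5.2² + 2×9.81×1.99/1.667) = √50.47 ≈ 7.10 m/s.

v ≈ 7.10 m/s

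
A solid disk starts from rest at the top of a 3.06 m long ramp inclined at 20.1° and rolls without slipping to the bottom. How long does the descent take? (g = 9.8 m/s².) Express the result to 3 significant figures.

With I = (1/2)MR², the ratio k = I/(MR²) is 0.5.
Translational: Mg sinθ − f = Ma. Rotational about the CM: fR = Iα = kMRa, so f = kMa.
Hence a = g sinθ/(1+k) = 9.8×sin20.1°/1.5 = 2.245 m/s².
Starting from rest, L = ½at², so t = √(2L/a) = √(2×3.06/2.245) ≈ 1.65 s.

t ≈ 1.65 s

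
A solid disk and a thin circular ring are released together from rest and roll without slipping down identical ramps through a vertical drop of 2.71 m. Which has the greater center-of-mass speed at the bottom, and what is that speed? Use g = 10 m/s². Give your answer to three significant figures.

For rolling without slipping, Mgh = ½(1+k)Mv² where k = I/(MR²), so v = √(2gh/(1+k)).
Solid disk: k = 0.5, giving v = √(2×10×2.71/1.5) = 6.011 m/s.
Thin circular ring: k = 1, giving v = √(2×10×2.71/2) = 5.206 m/s.
The smaller k wins: the solid disk, at ≈ 6.01 m/s.

the solid disk, at v ≈ 6.01 m/s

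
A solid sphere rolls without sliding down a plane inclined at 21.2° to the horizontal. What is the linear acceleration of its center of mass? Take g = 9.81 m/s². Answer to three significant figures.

The moment of inertia is (2/5)MR², giving k ≡ I/(MR²) = 0.4.
Along the incline Mg sinθ − f = Ma, and torque about the center fR = Iα = kMR²(a/R) gives f = kMa.
Eliminating f: Mg sinθ = (1+k)Ma, so a = g sinθ/(1+k) = 9.81 × sin21.2° / 1.4 ≈ 2.53 m/s².

a ≈ 2.53 m/s²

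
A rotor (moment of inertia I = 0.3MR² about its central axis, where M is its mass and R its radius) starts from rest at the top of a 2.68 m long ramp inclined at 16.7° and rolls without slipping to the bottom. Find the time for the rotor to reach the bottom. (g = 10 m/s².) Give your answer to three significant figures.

For this body I = 0.3MR², i.e. k = I/(MR²) = 0.3.
Translational: Mg sinθ − f = Ma. Rotational about the CM: fR = Iα = kMRa, so f = kMa.
Hence a = g sinθ/(1+k) = 10×sin16.7°/1.3 = 2.21 m/s².
Starting from rest, L = ½at², so t = √(2L/a) = √(2×2.68/2.21) ≈ 1.56 s.

t ≈ 1.56 s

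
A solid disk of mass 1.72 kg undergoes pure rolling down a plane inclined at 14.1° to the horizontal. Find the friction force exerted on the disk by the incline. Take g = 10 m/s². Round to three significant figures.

Here I = (1/2)MR², so the shape factor k = I/(MR²) = 0.5.
Newton's second law down the slope: Mg sinθ − f = Ma. The torque equation fR = Iα (with α = a/R) gives f = kMa.
Combining, a = g sinθ/(1+k) and f = kMa = kMg sinθ/(1+k).
f = 0.5 × 1.72 × 10 × sin14.1° / 1.5 ≈ 1.40 N.

f ≈ 1.40 N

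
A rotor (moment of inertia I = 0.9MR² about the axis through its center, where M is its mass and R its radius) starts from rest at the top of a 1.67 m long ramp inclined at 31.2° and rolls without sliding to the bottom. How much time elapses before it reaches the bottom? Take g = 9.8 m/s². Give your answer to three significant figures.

t ≈ 1.12 s

With I = 0.9MR², the ratio k = I/(MR²) is 0.9.
Newton's second law down the slope: Mg sinθ − f = Ma. The torque equation fR = Iα (with α = a/R) gives f = kMa.
Hence a = g sinθ/(1+k) = 9.8×sin31.2°/1.9 = 2.672 m/s².
With constant a from rest, t = √(2L/a) = √(2·1.67/2.672) ≈ 1.12 s.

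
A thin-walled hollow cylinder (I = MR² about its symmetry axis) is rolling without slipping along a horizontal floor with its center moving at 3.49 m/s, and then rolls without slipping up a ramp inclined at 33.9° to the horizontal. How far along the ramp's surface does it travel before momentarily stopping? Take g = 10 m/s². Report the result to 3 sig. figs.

d ≈ 2.18 m

For this body I = MR², i.e. k = I/(MR²) = 1.
Since it rolls without slipping, ω = v/R and KE = ½Mv² + ½Iω² = ½(1+k)Mv² = Mv².
Setting this equal to Mgh gives the vertical rise h = (1+k)v₀²/(2g) = 2×3.49²/(2×10) = 1.218 m.
Along the incline, d = h/sinθ = 1.218/sin33.9° ≈ 2.18 m.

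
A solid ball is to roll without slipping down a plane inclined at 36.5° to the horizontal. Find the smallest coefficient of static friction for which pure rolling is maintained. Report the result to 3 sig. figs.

The moment of inertia is (2/5)MR², giving k ≡ I/(MR²) = 0.4.
Translational: Mg sinθ − f = Ma. Rotational about the CM: fR = Iα = kMRa, so f = kMa.
These give a = g sinθ/(1+k) and the required friction f = kMg sinθ/(1+k).
The normal force is N = Mg cosθ, so μ_min = f/N = k tanθ/(1+k).
μ_min = 0.4 × tan36.5° / 1.4 ≈ 0.211.

μ_min ≈ 0.211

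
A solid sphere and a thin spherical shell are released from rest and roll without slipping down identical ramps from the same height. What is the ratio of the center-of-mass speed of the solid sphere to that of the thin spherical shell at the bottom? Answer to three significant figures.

Each satisfies Mgh = ½(1+k)Mv² with k = I/(MR²), so v ∝ 1/√(1+k).
For the solid sphere k = 0.4; for the thin spherical shell k = 2/3.
v₁/v₂ = √((1+k₂)/(1+k₁)) = √(1.667/1.4) ≈ 1.09.

v_ratio ≈ 1.09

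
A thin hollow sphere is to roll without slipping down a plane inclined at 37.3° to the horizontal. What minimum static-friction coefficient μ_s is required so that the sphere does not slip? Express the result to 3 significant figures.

μ_min ≈ 0.305

Here I = (2/3)MR², so the shape factor k = I/(MR²) = 2/3.
Along the incline Mg sinθ − f = Ma, and torque about the center fR = Iα = kMR²(a/R) gives f = kMa.
These give a = g sinθ/(1+k) and the required friction f = kMg sinθ/(1+k).
The normal force is N = Mg cosθ, so μ_min = f/N = k tanθ/(1+k).
μ_min = (2/3) × tan37.3° / 1.667 ≈ 0.305.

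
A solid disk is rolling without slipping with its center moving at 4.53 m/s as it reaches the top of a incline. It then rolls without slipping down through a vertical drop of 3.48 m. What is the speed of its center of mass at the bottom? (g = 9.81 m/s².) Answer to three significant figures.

v ≈ 8.13 m/s

For this body I = (1/2)MR², i.e. k = I/(MR²) = 0.5.
Pure rolling means v = ωR; then KE = ½Mv² + ½I(v/R)² = ½(1+k)Mv² = (3/4)Mv².
Conserving energy between top and bottom: (3/4)Mv² = (3/4)Mv₀² + Mgh, hence v² = v₀² + 2gh/(1+k).
v = √(4.53² + 2×9.81×3.48/1.5) = √66.04 ≈ 8.13 m/s.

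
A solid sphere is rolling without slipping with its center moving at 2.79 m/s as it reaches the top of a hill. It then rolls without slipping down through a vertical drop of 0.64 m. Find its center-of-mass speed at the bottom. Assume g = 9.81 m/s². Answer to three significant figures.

Here I = (2/5)MR², so the shape factor k = I/(MR²) = 0.4.
Rolling without slipping gives ω = v/R, so the total kinetic energy is ½Mv² + ½Iω² = ½(1+k)Mv² = (7/10)Mv².
Conserving energy between top and bottom: (7/10)Mv² = (7/10)Mv₀² + Mgh, hence v² = v₀² + 2gh/(1+k).
v = √(2.79² + 2×9.81×0.64/1.4) = √16.75 ≈ 4.09 m/s.

v ≈ 4.09 m/s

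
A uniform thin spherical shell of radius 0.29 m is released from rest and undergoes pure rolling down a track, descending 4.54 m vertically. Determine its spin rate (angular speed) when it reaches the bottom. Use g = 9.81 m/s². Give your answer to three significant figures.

The moment of inertia is (2/3)MR², giving k ≡ I/(MR²) = 2/3.
Pure rolling means v = ωR; then KE = ½Mv² + ½I(v/R)² = ½(1+k)Mv² = (5/6)Mv².
Energy conservation Mgh = ½(1+k)Mv² gives v = √(2gh/(1+k)) = √(2 × 9.81 × 4.54 / 1.667) = 7.311 m/s.
The angular speed follows from ω = v/R = 7.311/0.29 ≈ 25.2 rad/s.

ω ≈ 25.2 rad/s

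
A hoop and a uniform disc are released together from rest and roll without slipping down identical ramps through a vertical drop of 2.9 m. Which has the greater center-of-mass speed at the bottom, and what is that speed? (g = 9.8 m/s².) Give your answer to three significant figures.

the uniform disc, at v ≈ 6.16 m/s

For rolling without slipping, Mgh = ½(1+k)Mv² where k = I/(MR²), so v = √(2gh/(1+k)).
Hoop: k = 1, giving v = √(2×9.8×2.9/2) = 5.331 m/s.
Uniform disc: k = 0.5, giving v = √(2×9.8×2.9/1.5) = 6.156 m/s.
The smaller k wins: the uniform disc, at ≈ 6.16 m/s.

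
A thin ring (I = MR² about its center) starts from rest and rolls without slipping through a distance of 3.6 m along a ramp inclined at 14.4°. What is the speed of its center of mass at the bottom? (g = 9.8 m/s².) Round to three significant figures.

The moment of inertia is MR², giving k ≡ I/(MR²) = 1.
Pure rolling means v = ωR; then KE = ½Mv² + ½I(v/R)² = ½(1+k)Mv² = Mv².
The vertical drop is h = L sinθ = 3.6 × sin14.4° = 0.8953 m.
Setting Mgh = Mv² gives v = √(2gh/(1+k)) = √(2·9.8·0.8953/2) ≈ 2.96 m/s.

v ≈ 2.96 m/s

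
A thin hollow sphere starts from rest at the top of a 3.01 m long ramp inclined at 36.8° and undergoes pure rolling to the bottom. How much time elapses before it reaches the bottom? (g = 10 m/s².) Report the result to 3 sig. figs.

For this body I = (2/3)MR², i.e. k = I/(MR²) = 2/3.
Newton's second law down the slope: Mg sinθ − f = Ma. The torque equation fR = Iα (with α = a/R) gives f = kMa.
Hence a = g sinθ/(1+k) = 10×sin36.8°/1.667 = 3.594 m/s².
With constant a from rest, t = √(2L/a) = √(2·3.01/3.594) ≈ 1.29 s.

t ≈ 1.29 s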